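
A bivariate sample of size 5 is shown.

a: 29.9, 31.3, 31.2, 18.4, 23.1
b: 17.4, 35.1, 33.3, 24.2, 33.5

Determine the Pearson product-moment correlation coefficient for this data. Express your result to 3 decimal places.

n = 5, Σa = 133.9, Σb = 143.5, Σa² = 3719.31, Σb² = 4351.55, Σab = 3876.98
nΣab − ΣaΣb = 19384.9 − 19214.65 = 170.25
nΣa² − (Σa)² = 18596.55 − 17929.21 = 667.34; nΣb² − (Σb)² = 21757.75 − 20592.25 = 1165.5
r = 170.25 / √(667.34 × 1165.5) = 170.25 / 881.9211 ≈ 0.193

0.193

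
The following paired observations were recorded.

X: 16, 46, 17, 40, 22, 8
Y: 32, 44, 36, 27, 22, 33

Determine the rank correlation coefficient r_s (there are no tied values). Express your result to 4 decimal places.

Rank X: 2, 6, 3, 5, 4, 1
Rank Y: 3, 6, 5, 2, 1, 4
d = rank(X) − rank(Y): -1, 0, -2, 3, 3, -3; Σd² = 32
ρ = 1 − 6Σd² / [n(n²−1)] = 1 − 6×32 / (6×35) = 1 − 192/210 ≈ 0.0857

0.0857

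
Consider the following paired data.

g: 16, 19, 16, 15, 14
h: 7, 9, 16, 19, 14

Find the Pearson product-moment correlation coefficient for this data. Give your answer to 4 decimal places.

-0.5399

n = 5, Σg = 80, Σh = 65, Σg² = 1294, Σh² = 943, Σgh = 1020
nΣgh − ΣgΣh = 5100 − 5200 = -100
nΣg² − (Σg)² = 6470 − 6400 = 70; nΣh² − (Σh)² = 4715 − 4225 = 490
r = -100 / √(70 × 490) = -100 / 185.2026 ≈ -0.5399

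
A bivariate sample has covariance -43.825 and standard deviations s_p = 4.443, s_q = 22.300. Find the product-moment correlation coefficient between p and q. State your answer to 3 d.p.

-0.442

r = Cov(p,q) / (s_p · s_q) = -43.825 / (4.443 × 22.300)
  = -43.825 / 99.0789 ≈ -0.442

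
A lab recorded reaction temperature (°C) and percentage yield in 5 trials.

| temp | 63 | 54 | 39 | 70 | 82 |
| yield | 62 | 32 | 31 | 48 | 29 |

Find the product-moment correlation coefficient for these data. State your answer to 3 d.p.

0.149

n = 5, Σx = 308, Σy = 202, Σx² = 20030, Σy² = 8974, Σxy = 12581
nΣxy − ΣxΣy = 62905 − 62216 = 689
nΣx² − (Σx)² = 100150 − 94864 = 5286; nΣy² − (Σy)² = 44870 − 40804 = 4066
r = 689 / √(5286 × 4066) = 689 / 4636.0410 ≈ 0.149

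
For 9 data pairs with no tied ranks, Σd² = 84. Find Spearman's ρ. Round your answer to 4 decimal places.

ρ = 1 − 6Σd² / [n(n²−1)] = 1 − 6×84 / (9×80)
  = 1 − 504/720 = 1 − 0.70000 ≈ 0.3000

0.3000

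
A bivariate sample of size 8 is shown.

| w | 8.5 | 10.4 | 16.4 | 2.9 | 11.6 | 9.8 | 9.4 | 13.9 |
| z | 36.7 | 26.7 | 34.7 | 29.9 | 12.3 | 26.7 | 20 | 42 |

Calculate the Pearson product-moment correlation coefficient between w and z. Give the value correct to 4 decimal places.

n = 8, Σw = 82.9, Σz = 229, Σw² = 969.95, Σz² = 7186.06, Σwz = 2421.56
nΣwz − ΣwΣz = 19372.48 − 18984.1 = 388.38
nΣw² − (Σw)² = 7759.6 − 6872.41 = 887.19; nΣz² − (Σz)² = 57488.48 − 52441 = 5047.48
r = 388.38 / √(887.19 × 5047.48) = 388.38 / 2116.1460 ≈ 0.1835

0.1835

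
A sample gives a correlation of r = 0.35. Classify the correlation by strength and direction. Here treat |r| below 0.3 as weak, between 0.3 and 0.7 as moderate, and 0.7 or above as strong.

r = 0.35 > 0 so the relationship is positive.
|r| = 0.35, which falls in the moderate range.

moderate positive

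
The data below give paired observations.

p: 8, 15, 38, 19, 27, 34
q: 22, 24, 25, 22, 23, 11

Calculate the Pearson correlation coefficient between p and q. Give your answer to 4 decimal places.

n = 6, Σp = 141, Σq = 127, Σp² = 3979, Σq² = 2819, Σpq = 2899
nΣpq − ΣpΣq = 17394 − 17907 = -513
nΣp² − (Σp)² = 23874 − 19881 = 3993; nΣq² − (Σq)² = 16914 − 16129 = 785
r = -513 / √(3993 × 785) = -513 / 1770.4533 ≈ -0.2898

-0.2898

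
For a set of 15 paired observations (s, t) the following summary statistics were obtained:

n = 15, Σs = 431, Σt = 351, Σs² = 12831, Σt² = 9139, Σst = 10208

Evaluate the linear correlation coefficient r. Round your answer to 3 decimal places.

r = (nΣst − ΣsΣt) / √[(nΣs² − (Σs)²)(nΣt² − (Σt)²)]
Numerator: 15×10208 − 431×351 = 1839
Denominator: √[(192465 − 185761)(137085 − 123201)] = √[6704 × 13884] = 9647.7114
r = 1839 / 9647.7114 ≈ 0.191

0.191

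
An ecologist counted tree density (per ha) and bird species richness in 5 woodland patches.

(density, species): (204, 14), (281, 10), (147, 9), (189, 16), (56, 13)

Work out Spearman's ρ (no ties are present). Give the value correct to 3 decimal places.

0.100

Rank density: 4, 5, 2, 3, 1
Rank species: 4, 2, 1, 5, 3
d = rank(density) − rank(species): 0, 3, 1, -2, -2; Σd² = 18
ρ = 1 − 6Σd² / [n(n²−1)] = 1 − 6×18 / (5×24) = 1 − 108/120 ≈ 0.100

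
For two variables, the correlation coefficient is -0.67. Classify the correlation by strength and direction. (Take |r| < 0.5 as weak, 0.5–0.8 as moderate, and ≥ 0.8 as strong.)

moderate negative

r = -0.67 < 0 so the relationship is negative.
|r| = 0.67, which falls in the moderate range.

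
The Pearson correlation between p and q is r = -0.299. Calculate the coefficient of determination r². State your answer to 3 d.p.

0.089

r² = (-0.299)² = 0.089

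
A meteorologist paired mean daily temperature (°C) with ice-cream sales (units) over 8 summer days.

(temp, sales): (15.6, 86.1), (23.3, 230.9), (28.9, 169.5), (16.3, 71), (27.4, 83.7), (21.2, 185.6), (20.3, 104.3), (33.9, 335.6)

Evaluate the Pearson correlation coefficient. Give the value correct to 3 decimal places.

n = 8, Σx = 186.9, Σy = 1266.7, Σx² = 4648.65, Σy² = 259458.17, Σxy = 32501.21
nΣxy − ΣxΣy = 260009.68 − 236746.23 = 23263.45
nΣx² − (Σx)² = 37189.2 − 34931.61 = 2257.59; nΣy² − (Σy)² = 2075665.36 − 1604528.89 = 471136.47
r = 23263.45 / √(2257.59 × 471136.47) = 23263.45 / 32613.3866 ≈ 0.713

0.713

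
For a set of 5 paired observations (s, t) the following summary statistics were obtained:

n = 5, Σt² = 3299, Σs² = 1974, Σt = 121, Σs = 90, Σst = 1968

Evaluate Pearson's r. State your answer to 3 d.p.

-0.580

r = (nΣst − ΣsΣt) / √[(nΣs² − (Σs)²)(nΣt² − (Σt)²)]
Numerator: 5×1968 − 90×121 = -1050
Denominator: √[(9870 − 8100)(16495 − 14641)] = √[1770 × 1854] = 1811.5132
r = -1050 / 1811.5132 ≈ -0.580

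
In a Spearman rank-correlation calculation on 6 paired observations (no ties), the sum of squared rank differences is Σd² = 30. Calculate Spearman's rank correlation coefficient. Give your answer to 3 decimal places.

ρ = 1 − 6Σd² / [n(n²−1)] = 1 − 6×30 / (6×35)
  = 1 − 180/210 = 1 − 0.8571 ≈ 0.143

0.143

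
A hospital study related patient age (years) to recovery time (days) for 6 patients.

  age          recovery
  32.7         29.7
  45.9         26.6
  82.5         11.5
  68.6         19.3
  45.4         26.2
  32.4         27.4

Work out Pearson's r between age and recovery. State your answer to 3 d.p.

n = 6, Σx = 307.5, Σy = 140.7, Σx² = 17799.23, Σy² = 3531.59, Σxy = 6542.1
nΣxy − ΣxΣy = 39252.6 − 43265.25 = -4012.65
nΣx² − (Σx)² = 106795.38 − 94556.25 = 12239.13; nΣy² − (Σy)² = 21189.54 − 19796.49 = 1393.05
r = -4012.65 / √(12239.13 × 1393.05) = -4012.65 / 4129.1307 ≈ -0.972

-0.972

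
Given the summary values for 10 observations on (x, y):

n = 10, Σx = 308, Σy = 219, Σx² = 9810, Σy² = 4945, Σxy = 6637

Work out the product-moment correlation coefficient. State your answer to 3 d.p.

-0.493

r = (nΣxy − ΣxΣy) / √[(nΣx² − (Σx)²)(nΣy² − (Σy)²)]
Numerator: 10×6637 − 308×219 = -1082
Denominator: √[(98100 − 94864)(49450 − 47961)] = √[3236 × 1489] = 2195.0863
r = -1082 / 2195.0863 ≈ -0.493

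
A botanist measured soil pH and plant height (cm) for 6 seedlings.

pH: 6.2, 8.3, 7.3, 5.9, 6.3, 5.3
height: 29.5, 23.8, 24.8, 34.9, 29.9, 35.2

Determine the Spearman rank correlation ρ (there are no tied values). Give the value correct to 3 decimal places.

-0.943

Rank pH: 3, 6, 5, 2, 4, 1
Rank height: 3, 1, 2, 5, 4, 6
d = rank(pH) − rank(height): 0, 5, 3, -3, 0, -5; Σd² = 68
ρ = 1 − 6Σd² / [n(n²−1)] = 1 − 6×68 / (6×35) = 1 − 408/210 ≈ -0.943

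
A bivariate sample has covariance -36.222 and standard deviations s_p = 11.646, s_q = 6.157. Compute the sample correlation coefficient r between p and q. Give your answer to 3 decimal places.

r = Cov(p,q) / (s_p · s_q) = -36.222 / (11.646 × 6.157)
  = -36.222 / 71.7044 ≈ -0.505

-0.505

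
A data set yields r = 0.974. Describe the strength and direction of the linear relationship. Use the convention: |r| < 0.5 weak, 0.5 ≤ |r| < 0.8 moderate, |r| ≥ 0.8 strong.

r = 0.974 > 0 so the relationship is positive.
|r| = 0.974, which falls in the strong range.

strong positive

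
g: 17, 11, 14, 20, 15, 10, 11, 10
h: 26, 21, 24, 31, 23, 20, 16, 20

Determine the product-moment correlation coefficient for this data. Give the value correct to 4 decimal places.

n = 8, Σg = 108, Σh = 181, Σg² = 1552, Σh² = 4239, Σgh = 2550
nΣgh − ΣgΣh = 20400 − 19548 = 852
nΣg² − (Σg)² = 12416 − 11664 = 752; nΣh² − (Σh)² = 33912 − 32761 = 1151
r = 852 / √(752 × 1151) = 852 / 930.3505 ≈ 0.9158

0.9158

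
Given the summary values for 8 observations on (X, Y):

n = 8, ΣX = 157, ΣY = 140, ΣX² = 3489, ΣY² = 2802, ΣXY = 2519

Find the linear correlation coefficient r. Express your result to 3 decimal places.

-0.603

r = (nΣXY − ΣXΣY) / √[(nΣX² − (ΣX)²)(nΣY² − (ΣY)²)]
Numerator: 8×2519 − 157×140 = -1828
Denominator: √[(27912 − 24649)(22416 − 19600)] = √[3263 × 2816] = 3031.2717
r = -1828 / 3031.2717 ≈ -0.603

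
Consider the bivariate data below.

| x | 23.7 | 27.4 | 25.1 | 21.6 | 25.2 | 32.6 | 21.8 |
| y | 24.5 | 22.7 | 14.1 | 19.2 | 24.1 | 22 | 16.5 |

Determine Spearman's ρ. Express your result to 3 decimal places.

0.286

Rank x: 3, 6, 4, 1, 5, 7, 2
Rank y: 7, 5, 1, 3, 6, 4, 2
d = rank(x) − rank(y): -4, 1, 3, -2, -1, 3, 0; Σd² = 40
ρ = 1 − 6Σd² / [n(n²−1)] = 1 − 6×40 / (7×48) = 1 − 240/336 ≈ 0.286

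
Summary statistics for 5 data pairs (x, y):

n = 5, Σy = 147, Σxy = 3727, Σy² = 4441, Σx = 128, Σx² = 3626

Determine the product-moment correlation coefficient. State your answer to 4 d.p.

r = (nΣxy − ΣxΣy) / √[(nΣx² − (Σx)²)(nΣy² − (Σy)²)]
Numerator: 5×3727 − 128×147 = -181
Denominator: √[(18130 − 16384)(22205 − 21609)] = √[1746 × 596] = 1020.1059
r = -181 / 1020.1059 ≈ -0.1774

-0.1774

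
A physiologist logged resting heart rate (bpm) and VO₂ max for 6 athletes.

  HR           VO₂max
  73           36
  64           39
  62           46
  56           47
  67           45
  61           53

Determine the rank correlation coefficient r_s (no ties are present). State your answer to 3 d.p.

-0.886

Rank HR: 6, 4, 3, 1, 5, 2
Rank VO₂max: 1, 2, 4, 5, 3, 6
d = rank(HR) − rank(VO₂max): 5, 2, -1, -4, 2, -4; Σd² = 66
ρ = 1 − 6Σd² / [n(n²−1)] = 1 − 6×66 / (6×35) = 1 − 396/210 ≈ -0.886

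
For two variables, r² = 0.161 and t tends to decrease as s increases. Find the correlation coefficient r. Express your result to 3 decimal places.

|r| = √0.161 = 0.401
The association is negative, so r = −0.401.

-0.401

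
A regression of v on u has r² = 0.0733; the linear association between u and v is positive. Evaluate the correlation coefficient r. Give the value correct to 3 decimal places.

|r| = √0.0733 = 0.271
The association is positive, so r = 0.271.

0.271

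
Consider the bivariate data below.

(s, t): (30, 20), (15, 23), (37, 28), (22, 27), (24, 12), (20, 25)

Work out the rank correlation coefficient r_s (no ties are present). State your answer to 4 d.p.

0.1429

Rank s: 5, 1, 6, 3, 4, 2
Rank t: 2, 3, 6, 5, 1, 4
d = rank(s) − rank(t): 3, -2, 0, -2, 3, -2; Σd² = 30
ρ = 1 − 6Σd² / [n(n²−1)] = 1 − 6×30 / (6×35) = 1 − 180/210 ≈ 0.1429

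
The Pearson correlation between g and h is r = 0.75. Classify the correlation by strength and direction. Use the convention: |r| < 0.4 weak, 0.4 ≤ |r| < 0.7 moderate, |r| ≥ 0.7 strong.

r = 0.75 > 0 so the relationship is positive.
|r| = 0.75, which falls in the strong range.

strong positive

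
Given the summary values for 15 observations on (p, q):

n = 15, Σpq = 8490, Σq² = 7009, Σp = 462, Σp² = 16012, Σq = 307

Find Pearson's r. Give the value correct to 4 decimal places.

-0.8490

r = (nΣpq − ΣpΣq) / √[(nΣp² − (Σp)²)(nΣq² − (Σq)²)]
Numerator: 15×8490 − 462×307 = -14484
Denominator: √[(240180 − 213444)(105135 − 94249)] = √[26736 × 10886] = 17060.1318
r = -14484 / 17060.1318 ≈ -0.8490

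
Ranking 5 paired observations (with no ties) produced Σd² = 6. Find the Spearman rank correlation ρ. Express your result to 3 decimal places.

0.700

ρ = 1 − 6Σd² / [n(n²−1)] = 1 − 6×6 / (5×24)
  = 1 − 36/120 = 1 − 0.3000 ≈ 0.700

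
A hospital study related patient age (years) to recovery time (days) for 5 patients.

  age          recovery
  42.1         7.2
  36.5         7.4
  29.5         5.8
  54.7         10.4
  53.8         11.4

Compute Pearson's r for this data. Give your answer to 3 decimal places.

n = 5, Σx = 216.6, Σy = 42.2, Σx² = 9861.44, Σy² = 378.36, Σxy = 1926.52
nΣxy − ΣxΣy = 9632.6 − 9140.52 = 492.08
nΣx² − (Σx)² = 49307.2 − 46915.56 = 2391.64; nΣy² − (Σy)² = 1891.8 − 1780.84 = 110.96
r = 492.08 / √(2391.64 × 110.96) = 492.08 / 515.1469 ≈ 0.955

0.955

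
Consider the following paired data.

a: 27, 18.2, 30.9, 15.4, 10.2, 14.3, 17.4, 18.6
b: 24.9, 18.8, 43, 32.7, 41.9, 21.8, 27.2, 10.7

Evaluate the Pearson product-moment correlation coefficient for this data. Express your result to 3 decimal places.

n = 8, Σa = 152, Σb = 221, Σa² = 3209.46, Σb² = 6976.92, Σab = 4258.16
nΣab − ΣaΣb = 34065.28 − 33592 = 473.28
nΣa² − (Σa)² = 25675.68 − 23104 = 2571.68; nΣb² − (Σb)² = 55815.36 − 48841 = 6974.36
r = 473.28 / √(2571.68 × 6974.36) = 473.28 / 4235.0705 ≈ 0.112

0.112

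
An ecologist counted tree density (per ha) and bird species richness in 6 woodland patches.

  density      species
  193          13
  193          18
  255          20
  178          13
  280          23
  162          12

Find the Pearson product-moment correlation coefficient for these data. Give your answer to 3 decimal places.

n = 6, Σx = 1261, Σy = 99, Σx² = 275851, Σy² = 1735, Σxy = 21781
nΣxy − ΣxΣy = 130686 − 124839 = 5847
nΣx² − (Σx)² = 1655106 − 1590121 = 64985; nΣy² − (Σy)² = 10410 − 9801 = 609
r = 5847 / √(64985 × 609) = 5847 / 6290.9351 ≈ 0.929

0.929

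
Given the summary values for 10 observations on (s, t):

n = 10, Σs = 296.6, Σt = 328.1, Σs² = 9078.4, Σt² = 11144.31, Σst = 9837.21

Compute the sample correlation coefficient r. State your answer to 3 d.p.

r = (nΣst − ΣsΣt) / √[(nΣs² − (Σs)²)(nΣt² − (Σt)²)]
Numerator: 10×9837.21 − 296.6×328.1 = 1057.64
Denominator: √[(90784 − 87971.56)(111443.1 − 107649.61)] = √[2812.44 × 3793.49] = 3266.3379
r = 1057.64 / 3266.3379 ≈ 0.324

0.324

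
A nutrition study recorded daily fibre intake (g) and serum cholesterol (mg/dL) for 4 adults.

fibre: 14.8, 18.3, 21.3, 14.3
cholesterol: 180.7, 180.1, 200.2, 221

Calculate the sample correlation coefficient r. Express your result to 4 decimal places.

n = 4, Σx = 68.7, Σy = 782, Σx² = 1212.11, Σy² = 154009.54, Σxy = 13394.75
nΣxy − ΣxΣy = 53579 − 53723.4 = -144.4
nΣx² − (Σx)² = 4848.44 − 4719.69 = 128.75; nΣy² − (Σy)² = 616038.16 − 611524 = 4514.16
r = -144.4 / √(128.75 × 4514.16) = -144.4 / 762.3635 ≈ -0.1894

-0.1894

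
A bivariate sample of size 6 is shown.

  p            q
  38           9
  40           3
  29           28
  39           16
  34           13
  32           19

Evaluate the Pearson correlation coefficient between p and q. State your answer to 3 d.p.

-0.860

n = 6, Σp = 212, Σq = 88, Σp² = 7586, Σq² = 1660, Σpq = 2948
nΣpq − ΣpΣq = 17688 − 18656 = -968
nΣp² − (Σp)² = 45516 − 44944 = 572; nΣq² − (Σq)² = 9960 − 7744 = 2216
r = -968 / √(572 × 2216) = -968 / 1125.8561 ≈ -0.860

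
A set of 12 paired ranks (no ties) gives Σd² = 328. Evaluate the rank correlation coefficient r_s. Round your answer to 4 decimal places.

ρ = 1 − 6Σd² / [n(n²−1)] = 1 − 6×328 / (12×143)
  = 1 − 1968/1716 = 1 − 1.14685 ≈ -0.1469

-0.1469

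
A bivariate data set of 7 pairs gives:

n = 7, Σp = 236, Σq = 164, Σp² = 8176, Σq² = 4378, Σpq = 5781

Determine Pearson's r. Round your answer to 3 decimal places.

r = (nΣpq − ΣpΣq) / √[(nΣp² − (Σp)²)(nΣq² − (Σq)²)]
Numerator: 7×5781 − 236×164 = 1763
Denominator: √[(57232 − 55696)(30646 − 26896)] = √[1536 × 3750] = 2400.0000
r = 1763 / 2400.0000 ≈ 0.735

0.735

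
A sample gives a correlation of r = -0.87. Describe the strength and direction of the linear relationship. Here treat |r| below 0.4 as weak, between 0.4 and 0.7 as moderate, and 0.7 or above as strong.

strong negative

r = -0.87 < 0 so the relationship is negative.
|r| = 0.87, which falls in the strong range.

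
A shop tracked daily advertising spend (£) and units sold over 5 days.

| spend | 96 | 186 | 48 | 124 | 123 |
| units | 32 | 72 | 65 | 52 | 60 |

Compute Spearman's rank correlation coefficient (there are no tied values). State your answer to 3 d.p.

0.300

Rank spend: 2, 5, 1, 4, 3
Rank units: 1, 5, 4, 2, 3
d = rank(spend) − rank(units): 1, 0, -3, 2, 0; Σd² = 14
ρ = 1 − 6Σd² / [n(n²−1)] = 1 − 6×14 / (5×24) = 1 − 84/120 ≈ 0.300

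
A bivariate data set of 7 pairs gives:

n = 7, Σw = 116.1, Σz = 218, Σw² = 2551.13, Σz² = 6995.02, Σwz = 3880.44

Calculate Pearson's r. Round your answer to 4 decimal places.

r = (nΣwz − ΣwΣz) / √[(nΣw² − (Σw)²)(nΣz² − (Σz)²)]
Numerator: 7×3880.44 − 116.1×218 = 1853.28
Denominator: √[(17857.91 − 13479.21)(48965.14 − 47524)] = √[4378.7 × 1441.14] = 2512.0350
r = 1853.28 / 2512.0350 ≈ 0.7378

0.7378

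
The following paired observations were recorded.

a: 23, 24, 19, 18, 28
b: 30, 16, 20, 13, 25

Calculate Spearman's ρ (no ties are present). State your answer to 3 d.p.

Rank a: 3, 4, 2, 1, 5
Rank b: 5, 2, 3, 1, 4
d = rank(a) − rank(b): -2, 2, -1, 0, 1; Σd² = 10
ρ = 1 − 6Σd² / [n(n²−1)] = 1 − 6×10 / (5×24) = 1 − 60/120 ≈ 0.500

0.500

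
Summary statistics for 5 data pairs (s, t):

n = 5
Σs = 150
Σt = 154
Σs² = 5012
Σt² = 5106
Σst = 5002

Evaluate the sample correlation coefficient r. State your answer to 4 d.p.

0.8863

r = (nΣst − ΣsΣt) / √[(nΣs² − (Σs)²)(nΣt² − (Σt)²)]
Numerator: 5×5002 − 150×154 = 1910
Denominator: √[(25060 − 22500)(25530 − 23716)] = √[2560 × 1814] = 2154.9571
r = 1910 / 2154.9571 ≈ 0.8863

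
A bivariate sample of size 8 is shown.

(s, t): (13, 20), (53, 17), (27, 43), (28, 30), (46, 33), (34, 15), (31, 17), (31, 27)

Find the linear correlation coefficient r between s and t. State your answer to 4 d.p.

-0.1040

n = 8, Σs = 263, Σt = 202, Σs² = 9685, Σt² = 5770, Σst = 6554
nΣst − ΣsΣt = 52432 − 53126 = -694
nΣs² − (Σs)² = 77480 − 69169 = 8311; nΣt² − (Σt)² = 46160 − 40804 = 5356
r = -694 / √(8311 × 5356) = -694 / 6671.8600 ≈ -0.1040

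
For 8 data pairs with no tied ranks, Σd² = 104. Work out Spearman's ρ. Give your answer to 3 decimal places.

ρ = 1 − 6Σd² / [n(n²−1)] = 1 − 6×104 / (8×63)
  = 1 − 624/504 = 1 − 1.2381 ≈ -0.238

-0.238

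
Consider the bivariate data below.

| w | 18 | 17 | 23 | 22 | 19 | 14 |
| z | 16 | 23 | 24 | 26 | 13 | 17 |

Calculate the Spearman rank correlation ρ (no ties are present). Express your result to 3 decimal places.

Rank w: 3, 2, 6, 5, 4, 1
Rank z: 2, 4, 5, 6, 1, 3
d = rank(w) − rank(z): 1, -2, 1, -1, 3, -2; Σd² = 20
ρ = 1 − 6Σd² / [n(n²−1)] = 1 − 6×20 / (6×35) = 1 − 120/210 ≈ 0.429

0.429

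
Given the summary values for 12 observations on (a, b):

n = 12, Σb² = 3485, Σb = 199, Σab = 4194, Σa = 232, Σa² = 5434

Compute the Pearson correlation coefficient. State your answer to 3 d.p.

0.828

r = (nΣab − ΣaΣb) / √[(nΣa² − (Σa)²)(nΣb² − (Σb)²)]
Numerator: 12×4194 − 232×199 = 4160
Denominator: √[(65208 − 53824)(41820 − 39601)] = √[11384 × 2219] = 5026.0418
r = 4160 / 5026.0418 ≈ 0.828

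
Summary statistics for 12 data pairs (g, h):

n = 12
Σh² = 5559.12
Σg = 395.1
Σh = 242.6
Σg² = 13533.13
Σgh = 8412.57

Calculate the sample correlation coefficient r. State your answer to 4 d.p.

r = (nΣgh − ΣgΣh) / √[(nΣg² − (Σg)²)(nΣh² − (Σh)²)]
Numerator: 12×8412.57 − 395.1×242.6 = 5099.58
Denominator: √[(162397.56 − 156104.01)(66709.44 − 58854.76)] = √[6293.55 × 7854.68] = 7030.9190
r = 5099.58 / 7030.9190 ≈ 0.7253

0.7253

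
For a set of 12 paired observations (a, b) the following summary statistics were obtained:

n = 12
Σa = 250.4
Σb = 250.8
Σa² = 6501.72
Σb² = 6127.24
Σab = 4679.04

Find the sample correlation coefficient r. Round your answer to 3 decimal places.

r = (nΣab − ΣaΣb) / √[(nΣa² − (Σa)²)(nΣb² − (Σb)²)]
Numerator: 12×4679.04 − 250.4×250.8 = -6651.84
Denominator: √[(78020.64 − 62700.16)(73526.88 − 62900.64)] = √[15320.48 × 10626.24] = 12759.2750
r = -6651.84 / 12759.2750 ≈ -0.521

-0.521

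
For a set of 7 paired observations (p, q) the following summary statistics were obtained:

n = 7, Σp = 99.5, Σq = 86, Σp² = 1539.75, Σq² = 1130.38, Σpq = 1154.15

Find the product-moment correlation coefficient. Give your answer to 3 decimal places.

r = (nΣpq − ΣpΣq) / √[(nΣp² − (Σp)²)(nΣq² − (Σq)²)]
Numerator: 7×1154.15 − 99.5×86 = -477.95
Denominator: √[(10778.25 − 9900.25)(7912.66 − 7396)] = √[878 × 516.66] = 673.5187
r = -477.95 / 673.5187 ≈ -0.710

-0.710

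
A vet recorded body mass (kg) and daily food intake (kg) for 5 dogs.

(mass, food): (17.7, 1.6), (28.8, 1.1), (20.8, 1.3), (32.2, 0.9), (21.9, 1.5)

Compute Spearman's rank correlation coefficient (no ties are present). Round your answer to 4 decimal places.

-0.9000

Rank mass: 1, 4, 2, 5, 3
Rank food: 5, 2, 3, 1, 4
d = rank(mass) − rank(food): -4, 2, -1, 4, -1; Σd² = 38
ρ = 1 − 6Σd² / [n(n²−1)] = 1 − 6×38 / (5×24) = 1 − 228/120 ≈ -0.9000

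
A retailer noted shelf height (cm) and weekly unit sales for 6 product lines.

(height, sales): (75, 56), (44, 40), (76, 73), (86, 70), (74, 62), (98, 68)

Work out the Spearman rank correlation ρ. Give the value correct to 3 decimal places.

Rank height: 3, 1, 4, 5, 2, 6
Rank sales: 2, 1, 6, 5, 3, 4
d = rank(height) − rank(sales): 1, 0, -2, 0, -1, 2; Σd² = 10
ρ = 1 − 6Σd² / [n(n²−1)] = 1 − 6×10 / (6×35) = 1 − 60/210 ≈ 0.714

0.714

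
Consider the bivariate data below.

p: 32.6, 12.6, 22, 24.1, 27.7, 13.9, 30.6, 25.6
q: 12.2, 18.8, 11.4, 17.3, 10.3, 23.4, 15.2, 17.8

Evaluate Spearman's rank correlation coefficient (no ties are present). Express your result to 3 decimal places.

-0.595

Rank p: 8, 1, 3, 4, 6, 2, 7, 5
Rank q: 3, 7, 2, 5, 1, 8, 4, 6
d = rank(p) − rank(q): 5, -6, 1, -1, 5, -6, 3, -1; Σd² = 134
ρ = 1 − 6Σd² / [n(n²−1)] = 1 − 6×134 / (8×63) = 1 − 804/504 ≈ -0.595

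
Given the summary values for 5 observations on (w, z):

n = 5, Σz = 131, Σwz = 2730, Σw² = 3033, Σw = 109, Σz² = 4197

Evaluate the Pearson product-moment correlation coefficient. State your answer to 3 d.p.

-0.177

r = (nΣwz − ΣwΣz) / √[(nΣw² − (Σw)²)(nΣz² − (Σz)²)]
Numerator: 5×2730 − 109×131 = -629
Denominator: √[(15165 − 11881)(20985 − 17161)] = √[3284 × 3824] = 3543.7291
r = -629 / 3543.7291 ≈ -0.177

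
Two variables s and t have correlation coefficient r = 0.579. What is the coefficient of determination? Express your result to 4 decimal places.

0.3352

r² = (0.579)² = 0.3352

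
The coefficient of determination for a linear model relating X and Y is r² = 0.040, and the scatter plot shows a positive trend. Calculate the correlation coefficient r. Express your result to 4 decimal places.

0.2000

|r| = √0.040 = 0.2000
The association is positive, so r = 0.2000.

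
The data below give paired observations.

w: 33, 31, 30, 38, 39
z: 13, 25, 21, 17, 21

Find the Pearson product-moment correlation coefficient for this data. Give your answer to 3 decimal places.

n = 5, Σw = 171, Σz = 97, Σw² = 5915, Σz² = 1965, Σwz = 3299
nΣwz − ΣwΣz = 16495 − 16587 = -92
nΣw² − (Σw)² = 29575 − 29241 = 334; nΣz² − (Σz)² = 9825 − 9409 = 416
r = -92 / √(334 × 416) = -92 / 372.7519 ≈ -0.247

-0.247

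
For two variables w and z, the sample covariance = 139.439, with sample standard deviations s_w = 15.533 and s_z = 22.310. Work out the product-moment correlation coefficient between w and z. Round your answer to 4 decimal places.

0.4024

r = Cov(w,z) / (s_w · s_z) = 139.439 / (15.533 × 22.310)
  = 139.439 / 346.5412 ≈ 0.4024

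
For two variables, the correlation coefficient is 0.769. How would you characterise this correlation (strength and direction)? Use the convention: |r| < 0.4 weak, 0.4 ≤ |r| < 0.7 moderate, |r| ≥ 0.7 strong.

r = 0.769 > 0 so the relationship is positive.
|r| = 0.769, which falls in the strong range.

strong positive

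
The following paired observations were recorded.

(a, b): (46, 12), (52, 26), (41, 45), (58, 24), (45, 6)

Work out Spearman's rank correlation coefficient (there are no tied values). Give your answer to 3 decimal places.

Rank a: 3, 4, 1, 5, 2
Rank b: 2, 4, 5, 3, 1
d = rank(a) − rank(b): 1, 0, -4, 2, 1; Σd² = 22
ρ = 1 − 6Σd² / [n(n²−1)] = 1 − 6×22 / (5×24) = 1 − 132/120 ≈ -0.100

-0.100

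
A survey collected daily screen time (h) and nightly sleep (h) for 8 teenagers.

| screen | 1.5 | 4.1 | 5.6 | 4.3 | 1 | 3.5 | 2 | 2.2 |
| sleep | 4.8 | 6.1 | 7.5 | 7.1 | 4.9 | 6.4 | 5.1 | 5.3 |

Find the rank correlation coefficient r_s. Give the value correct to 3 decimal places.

0.952

Rank screen: 2, 6, 8, 7, 1, 5, 3, 4
Rank sleep: 1, 5, 8, 7, 2, 6, 3, 4
d = rank(screen) − rank(sleep): 1, 1, 0, 0, -1, -1, 0, 0; Σd² = 4
ρ = 1 − 6Σd² / [n(n²−1)] = 1 − 6×4 / (8×63) = 1 − 24/504 ≈ 0.952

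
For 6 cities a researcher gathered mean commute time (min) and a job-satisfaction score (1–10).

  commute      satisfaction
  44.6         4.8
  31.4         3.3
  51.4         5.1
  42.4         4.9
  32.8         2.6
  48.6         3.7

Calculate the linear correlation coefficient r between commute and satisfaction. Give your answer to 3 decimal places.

n = 6, Σx = 251.2, Σy = 24.4, Σx² = 10852.64, Σy² = 104.4, Σxy = 1052.7
nΣxy − ΣxΣy = 6316.2 − 6129.28 = 186.92
nΣx² − (Σx)² = 65115.84 − 63101.44 = 2014.4; nΣy² − (Σy)² = 626.4 − 595.36 = 31.04
r = 186.92 / √(2014.4 × 31.04) = 186.92 / 250.0539 ≈ 0.748

0.748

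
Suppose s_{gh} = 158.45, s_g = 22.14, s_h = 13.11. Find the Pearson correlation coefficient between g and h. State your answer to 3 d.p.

0.546

r = Cov(g,h) / (s_g · s_h) = 158.45 / (22.14 × 13.11)
  = 158.45 / 290.2554 ≈ 0.546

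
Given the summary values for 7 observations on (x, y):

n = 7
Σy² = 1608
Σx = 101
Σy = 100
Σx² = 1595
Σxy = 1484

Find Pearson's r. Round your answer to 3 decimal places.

0.262

r = (nΣxy − ΣxΣy) / √[(nΣx² − (Σx)²)(nΣy² − (Σy)²)]
Numerator: 7×1484 − 101×100 = 288
Denominator: √[(11165 − 10201)(11256 − 10000)] = √[964 × 1256] = 1100.3563
r = 288 / 1100.3563 ≈ 0.262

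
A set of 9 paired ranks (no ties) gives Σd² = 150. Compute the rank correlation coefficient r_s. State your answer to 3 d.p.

ρ = 1 − 6Σd² / [n(n²−1)] = 1 − 6×150 / (9×80)
  = 1 − 900/720 = 1 − 1.2500 ≈ -0.250

-0.250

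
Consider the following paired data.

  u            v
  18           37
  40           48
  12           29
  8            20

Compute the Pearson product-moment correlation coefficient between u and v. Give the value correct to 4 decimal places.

0.9439

n = 4, Σu = 78, Σv = 134, Σu² = 2132, Σv² = 4914, Σuv = 3094
nΣuv − ΣuΣv = 12376 − 10452 = 1924
nΣu² − (Σu)² = 8528 − 6084 = 2444; nΣv² − (Σv)² = 19656 − 17956 = 1700
r = 1924 / √(2444 × 1700) = 1924 / 2038.3327 ≈ 0.9439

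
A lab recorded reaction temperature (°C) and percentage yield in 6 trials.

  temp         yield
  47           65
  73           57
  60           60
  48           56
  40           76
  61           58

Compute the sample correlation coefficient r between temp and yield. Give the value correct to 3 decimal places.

n = 6, Σx = 329, Σy = 372, Σx² = 18763, Σy² = 23350, Σxy = 20082
nΣxy − ΣxΣy = 120492 − 122388 = -1896
nΣx² − (Σx)² = 112578 − 108241 = 4337; nΣy² − (Σy)² = 140100 − 138384 = 1716
r = -1896 / √(4337 × 1716) = -1896 / 2728.0565 ≈ -0.695

-0.695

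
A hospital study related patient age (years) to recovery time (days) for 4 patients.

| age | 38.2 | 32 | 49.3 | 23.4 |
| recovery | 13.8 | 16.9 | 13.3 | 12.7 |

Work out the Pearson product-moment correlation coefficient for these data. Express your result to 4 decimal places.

-0.0781

n = 4, Σx = 142.9, Σy = 56.7, Σx² = 5461.29, Σy² = 814.23, Σxy = 2020.83
nΣxy − ΣxΣy = 8083.32 − 8102.43 = -19.11
nΣx² − (Σx)² = 21845.16 − 20420.41 = 1424.75; nΣy² − (Σy)² = 3256.92 − 3214.89 = 42.03
r = -19.11 / √(1424.75 × 42.03) = -19.11 / 244.7085 ≈ -0.0781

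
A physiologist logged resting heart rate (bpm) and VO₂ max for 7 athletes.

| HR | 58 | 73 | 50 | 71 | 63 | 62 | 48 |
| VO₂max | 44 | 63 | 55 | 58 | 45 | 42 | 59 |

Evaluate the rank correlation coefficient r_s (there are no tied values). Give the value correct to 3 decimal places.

0.214

Rank HR: 3, 7, 2, 6, 5, 4, 1
Rank VO₂max: 2, 7, 4, 5, 3, 1, 6
d = rank(HR) − rank(VO₂max): 1, 0, -2, 1, 2, 3, -5; Σd² = 44
ρ = 1 − 6Σd² / [n(n²−1)] = 1 − 6×44 / (7×48) = 1 − 264/336 ≈ 0.214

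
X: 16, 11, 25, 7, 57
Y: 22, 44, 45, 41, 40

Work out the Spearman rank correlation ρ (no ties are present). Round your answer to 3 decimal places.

Rank X: 3, 2, 4, 1, 5
Rank Y: 1, 4, 5, 3, 2
d = rank(X) − rank(Y): 2, -2, -1, -2, 3; Σd² = 22
ρ = 1 − 6Σd² / [n(n²−1)] = 1 − 6×22 / (5×24) = 1 − 132/120 ≈ -0.100

-0.100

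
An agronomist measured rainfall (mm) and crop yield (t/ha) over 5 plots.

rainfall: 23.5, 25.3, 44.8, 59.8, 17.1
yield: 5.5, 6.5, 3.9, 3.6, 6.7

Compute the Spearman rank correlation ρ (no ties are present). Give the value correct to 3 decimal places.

-0.900

Rank rainfall: 2, 3, 4, 5, 1
Rank yield: 3, 4, 2, 1, 5
d = rank(rainfall) − rank(yield): -1, -1, 2, 4, -4; Σd² = 38
ρ = 1 − 6Σd² / [n(n²−1)] = 1 − 6×38 / (5×24) = 1 − 228/120 ≈ -0.900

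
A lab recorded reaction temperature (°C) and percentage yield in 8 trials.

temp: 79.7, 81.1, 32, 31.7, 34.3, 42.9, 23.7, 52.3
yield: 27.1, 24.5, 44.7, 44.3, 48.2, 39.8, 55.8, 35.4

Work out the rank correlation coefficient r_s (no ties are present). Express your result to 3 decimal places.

-0.905

Rank temp: 7, 8, 3, 2, 4, 5, 1, 6
Rank yield: 2, 1, 6, 5, 7, 4, 8, 3
d = rank(temp) − rank(yield): 5, 7, -3, -3, -3, 1, -7, 3; Σd² = 160
ρ = 1 − 6Σd² / [n(n²−1)] = 1 − 6×160 / (8×63) = 1 − 960/504 ≈ -0.905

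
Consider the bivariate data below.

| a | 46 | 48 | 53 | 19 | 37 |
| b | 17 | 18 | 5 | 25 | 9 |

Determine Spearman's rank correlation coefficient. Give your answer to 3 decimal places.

-0.600

Rank a: 3, 4, 5, 1, 2
Rank b: 3, 4, 1, 5, 2
d = rank(a) − rank(b): 0, 0, 4, -4, 0; Σd² = 32
ρ = 1 − 6Σd² / [n(n²−1)] = 1 − 6×32 / (5×24) = 1 − 192/120 ≈ -0.600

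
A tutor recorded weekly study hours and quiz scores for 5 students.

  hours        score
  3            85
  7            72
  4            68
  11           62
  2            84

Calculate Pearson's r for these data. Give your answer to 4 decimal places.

n = 5, Σx = 27, Σy = 371, Σx² = 199, Σy² = 27933, Σxy = 1881
nΣxy − ΣxΣy = 9405 − 10017 = -612
nΣx² − (Σx)² = 995 − 729 = 266; nΣy² − (Σy)² = 139665 − 137641 = 2024
r = -612 / √(266 × 2024) = -612 / 733.7466 ≈ -0.8341

-0.8341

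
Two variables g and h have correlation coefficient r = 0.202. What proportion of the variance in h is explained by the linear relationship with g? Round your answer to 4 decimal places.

r² = (0.202)² = 0.0408

0.0408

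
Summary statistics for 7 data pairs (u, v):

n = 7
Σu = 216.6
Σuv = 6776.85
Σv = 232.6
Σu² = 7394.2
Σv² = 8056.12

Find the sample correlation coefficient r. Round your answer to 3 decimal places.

r = (nΣuv − ΣuΣv) / √[(nΣu² − (Σu)²)(nΣv² − (Σv)²)]
Numerator: 7×6776.85 − 216.6×232.6 = -2943.21
Denominator: √[(51759.4 − 46915.56)(56392.84 − 54102.76)] = √[4843.84 × 2290.08] = 3330.5827
r = -2943.21 / 3330.5827 ≈ -0.884

-0.884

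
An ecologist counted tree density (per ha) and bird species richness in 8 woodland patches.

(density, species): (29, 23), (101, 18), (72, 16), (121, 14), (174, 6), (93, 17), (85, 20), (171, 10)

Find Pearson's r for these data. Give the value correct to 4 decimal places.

-0.9347

n = 8, Σx = 846, Σy = 124, Σx² = 106258, Σy² = 2130, Σxy = 11366
nΣxy − ΣxΣy = 90928 − 104904 = -13976
nΣx² − (Σx)² = 850064 − 715716 = 134348; nΣy² − (Σy)² = 17040 − 15376 = 1664
r = -13976 / √(134348 × 1664) = -13976 / 14951.7582 ≈ -0.9347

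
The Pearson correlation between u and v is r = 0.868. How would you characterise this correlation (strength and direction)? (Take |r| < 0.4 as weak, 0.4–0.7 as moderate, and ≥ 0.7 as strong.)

strong positive

r = 0.868 > 0 so the relationship is positive.
|r| = 0.868, which falls in the strong range.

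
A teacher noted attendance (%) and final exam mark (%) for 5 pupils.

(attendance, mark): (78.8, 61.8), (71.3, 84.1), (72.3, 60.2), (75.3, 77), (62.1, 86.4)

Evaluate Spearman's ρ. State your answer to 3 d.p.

-0.700

Rank attendance: 5, 2, 3, 4, 1
Rank mark: 2, 4, 1, 3, 5
d = rank(attendance) − rank(mark): 3, -2, 2, 1, -4; Σd² = 34
ρ = 1 − 6Σd² / [n(n²−1)] = 1 − 6×34 / (5×24) = 1 − 204/120 ≈ -0.700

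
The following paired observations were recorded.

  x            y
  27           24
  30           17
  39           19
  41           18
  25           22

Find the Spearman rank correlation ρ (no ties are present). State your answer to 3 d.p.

-0.600

Rank x: 2, 3, 4, 5, 1
Rank y: 5, 1, 3, 2, 4
d = rank(x) − rank(y): -3, 2, 1, 3, -3; Σd² = 32
ρ = 1 − 6Σd² / [n(n²−1)] = 1 − 6×32 / (5×24) = 1 − 192/120 ≈ -0.600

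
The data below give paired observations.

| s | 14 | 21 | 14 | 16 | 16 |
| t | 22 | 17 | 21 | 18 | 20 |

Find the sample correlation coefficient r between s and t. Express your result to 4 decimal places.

n = 5, Σs = 81, Σt = 98, Σs² = 1345, Σt² = 1938, Σst = 1567
nΣst − ΣsΣt = 7835 − 7938 = -103
nΣs² − (Σs)² = 6725 − 6561 = 164; nΣt² − (Σt)² = 9690 − 9604 = 86
r = -103 / √(164 × 86) = -103 / 118.7603 ≈ -0.8673

-0.8673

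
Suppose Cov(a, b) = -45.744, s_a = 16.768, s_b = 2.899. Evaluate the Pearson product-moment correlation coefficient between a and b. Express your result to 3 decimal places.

-0.941

r = Cov(a,b) / (s_a · s_b) = -45.744 / (16.768 × 2.899)
  = -45.744 / 48.6104 ≈ -0.941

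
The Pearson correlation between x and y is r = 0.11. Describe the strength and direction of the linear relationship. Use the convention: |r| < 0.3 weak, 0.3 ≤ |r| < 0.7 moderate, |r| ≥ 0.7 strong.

r = 0.11 > 0 so the relationship is positive.
|r| = 0.11, which falls in the weak range.

weak positive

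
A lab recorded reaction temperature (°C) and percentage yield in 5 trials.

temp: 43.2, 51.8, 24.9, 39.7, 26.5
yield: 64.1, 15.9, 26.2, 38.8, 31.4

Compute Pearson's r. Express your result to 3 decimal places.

0.063

n = 5, Σx = 186.1, Σy = 176.4, Σx² = 7447.83, Σy² = 7539.46, Σxy = 6617.58
nΣxy − ΣxΣy = 33087.9 − 32828.04 = 259.86
nΣx² − (Σx)² = 37239.15 − 34633.21 = 2605.94; nΣy² − (Σy)² = 37697.3 − 31116.96 = 6580.34
r = 259.86 / √(2605.94 × 6580.34) = 259.86 / 4141.0109 ≈ 0.063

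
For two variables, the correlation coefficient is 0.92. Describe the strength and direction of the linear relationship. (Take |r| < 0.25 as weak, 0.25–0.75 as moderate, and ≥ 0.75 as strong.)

r = 0.92 > 0 so the relationship is positive.
|r| = 0.92, which falls in the strong range.

strong positive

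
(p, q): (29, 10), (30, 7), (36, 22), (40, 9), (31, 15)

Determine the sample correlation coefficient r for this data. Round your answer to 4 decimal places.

n = 5, Σp = 166, Σq = 63, Σp² = 5598, Σq² = 939, Σpq = 2117
nΣpq − ΣpΣq = 10585 − 10458 = 127
nΣp² − (Σp)² = 27990 − 27556 = 434; nΣq² − (Σq)² = 4695 − 3969 = 726
r = 127 / √(434 × 726) = 127 / 561.3234 ≈ 0.2263

0.2263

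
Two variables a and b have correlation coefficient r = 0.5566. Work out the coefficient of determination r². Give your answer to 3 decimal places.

0.310

r² = (0.5566)² = 0.310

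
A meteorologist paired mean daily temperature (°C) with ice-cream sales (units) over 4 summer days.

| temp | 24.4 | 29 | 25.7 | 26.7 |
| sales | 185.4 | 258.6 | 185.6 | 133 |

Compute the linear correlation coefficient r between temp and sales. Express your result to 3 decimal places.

0.576

n = 4, Σx = 105.8, Σy = 762.6, Σx² = 2809.74, Σy² = 153383.48, Σxy = 20344.18
nΣxy − ΣxΣy = 81376.72 − 80683.08 = 693.64
nΣx² − (Σx)² = 11238.96 − 11193.64 = 45.32; nΣy² − (Σy)² = 613533.92 − 581558.76 = 31975.16
r = 693.64 / √(45.32 × 31975.16) = 693.64 / 1203.7916 ≈ 0.576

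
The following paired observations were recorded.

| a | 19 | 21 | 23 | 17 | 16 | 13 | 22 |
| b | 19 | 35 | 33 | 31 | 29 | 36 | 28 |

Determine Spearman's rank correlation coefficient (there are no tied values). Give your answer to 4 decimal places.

Rank a: 4, 5, 7, 3, 2, 1, 6
Rank b: 1, 6, 5, 4, 3, 7, 2
d = rank(a) − rank(b): 3, -1, 2, -1, -1, -6, 4; Σd² = 68
ρ = 1 − 6Σd² / [n(n²−1)] = 1 − 6×68 / (7×48) = 1 − 408/336 ≈ -0.2143

-0.2143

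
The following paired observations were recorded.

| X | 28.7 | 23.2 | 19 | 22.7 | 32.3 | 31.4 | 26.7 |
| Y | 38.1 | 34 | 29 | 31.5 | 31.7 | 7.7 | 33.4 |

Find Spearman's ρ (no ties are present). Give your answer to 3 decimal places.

0.107

Rank X: 5, 3, 1, 2, 7, 6, 4
Rank Y: 7, 6, 2, 3, 4, 1, 5
d = rank(X) − rank(Y): -2, -3, -1, -1, 3, 5, -1; Σd² = 50
ρ = 1 − 6Σd² / [n(n²−1)] = 1 − 6×50 / (7×48) = 1 − 300/336 ≈ 0.107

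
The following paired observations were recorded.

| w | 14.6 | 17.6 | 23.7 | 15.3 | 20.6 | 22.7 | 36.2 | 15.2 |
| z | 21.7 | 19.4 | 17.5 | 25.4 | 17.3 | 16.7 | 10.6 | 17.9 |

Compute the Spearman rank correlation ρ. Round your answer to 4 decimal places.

-0.8095

Rank w: 1, 4, 7, 3, 5, 6, 8, 2
Rank z: 7, 6, 4, 8, 3, 2, 1, 5
d = rank(w) − rank(z): -6, -2, 3, -5, 2, 4, 7, -3; Σd² = 152
ρ = 1 − 6Σd² / [n(n²−1)] = 1 − 6×152 / (8×63) = 1 − 912/504 ≈ -0.8095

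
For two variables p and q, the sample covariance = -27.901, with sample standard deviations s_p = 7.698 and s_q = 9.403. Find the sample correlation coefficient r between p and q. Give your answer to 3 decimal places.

r = Cov(p,q) / (s_p · s_q) = -27.901 / (7.698 × 9.403)
  = -27.901 / 72.3843 ≈ -0.385

-0.385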